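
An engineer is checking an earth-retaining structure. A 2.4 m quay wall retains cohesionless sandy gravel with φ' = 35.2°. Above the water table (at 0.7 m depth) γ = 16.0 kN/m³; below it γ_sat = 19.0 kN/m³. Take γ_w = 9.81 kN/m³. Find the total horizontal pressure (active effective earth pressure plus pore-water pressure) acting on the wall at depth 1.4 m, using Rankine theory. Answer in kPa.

K_a = (1 − sin φ)/(1 + sin φ) = 0.2687.
γ' = 19.0 − 9.81 = 9.190 kN/m³.
Effective vertical stress at 1.4 m: σ'_v = 16.0×0.7 + 9.190×0.700 = 17.63 kPa.
σ'_h = K_a σ'_v = 0.2687 × 17.63 = 4.738 kPa; u = γ_w × 0.700 = 6.867 kPa.
Total σ_h = 4.738 + 6.867 = 11.60 kPa.

11.6 kPa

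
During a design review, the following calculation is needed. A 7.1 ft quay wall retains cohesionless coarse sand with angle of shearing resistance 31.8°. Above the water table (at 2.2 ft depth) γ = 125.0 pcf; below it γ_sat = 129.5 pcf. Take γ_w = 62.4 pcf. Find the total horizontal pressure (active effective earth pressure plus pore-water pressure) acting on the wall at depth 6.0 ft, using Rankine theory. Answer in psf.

401 psf

K_a = (1 − sin φ)/(1 + sin φ) = 0.3098.
γ' = 129.5 − 62.4 = 67.10 pcf.
Effective vertical stress at 6.0 ft: σ'_v = 125.0×2.2 + 67.10×3.80 = 530.0 psf.
σ'_h = K_a σ'_v = 0.3098 × 530.0 = 164.2 psf; u = γ_w × 3.80 = 237.1 psf.
Total σ_h = 164.2 + 237.1 = 401.3 psf.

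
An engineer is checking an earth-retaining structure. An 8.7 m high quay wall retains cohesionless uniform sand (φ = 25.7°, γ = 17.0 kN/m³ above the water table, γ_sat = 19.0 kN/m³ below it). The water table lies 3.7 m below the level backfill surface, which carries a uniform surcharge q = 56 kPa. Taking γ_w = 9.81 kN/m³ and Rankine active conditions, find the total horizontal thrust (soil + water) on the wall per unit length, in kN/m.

K_a = tan²(45° − φ/2) = 0.3950.
γ' = 19.0 − 9.81 = 9.190 kN/m³. h₂ = H − d_w = 5.0 m.
σ'_h: at surface K_a·q = 22.12; at WT K_a(q+γd_w) = 46.97; at base K_a(q+γd_w+γ'h₂) = 65.12 kPa.
P₁ = ½(22.12+46.97)×3.7 = 127.8; P₂ = ½(46.97+65.12)×5.0 = 280.2; P_w = ½γ_w h₂² = 122.6.
Total = 127.8+280.2+122.6 = 530.7 kN/m.

531 kN/m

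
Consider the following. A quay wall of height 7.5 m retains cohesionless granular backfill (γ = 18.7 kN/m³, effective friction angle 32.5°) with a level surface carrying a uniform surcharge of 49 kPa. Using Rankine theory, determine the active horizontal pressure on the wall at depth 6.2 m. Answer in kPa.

K_a = (1 − sin φ)/(1 + sin φ) = 0.3010.
σ_v = γz + q = 18.7 × 6.2 + 49 = 164.9 kPa.
σ_h = K_a σ_v = 0.3010 × 164.9 = 49.64 kPa.

49.6 kPa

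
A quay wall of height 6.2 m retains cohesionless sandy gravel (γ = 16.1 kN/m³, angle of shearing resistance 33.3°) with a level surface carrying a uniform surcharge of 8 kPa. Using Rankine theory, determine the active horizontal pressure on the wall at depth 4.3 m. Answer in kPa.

K_a = (1 − sin φ)/(1 + sin φ) = 0.2911.
σ_v = γz + q = 16.1 × 4.3 + 8 = 77.23 kPa.
σ_h = K_a σ_v = 0.2911 × 77.23 = 22.48 kPa.

22.5 kPa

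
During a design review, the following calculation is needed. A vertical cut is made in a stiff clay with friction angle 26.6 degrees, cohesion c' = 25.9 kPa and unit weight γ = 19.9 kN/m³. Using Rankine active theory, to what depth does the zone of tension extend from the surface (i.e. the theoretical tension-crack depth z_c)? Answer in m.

4.21 m

K_a = tan²(45° − 26.6°/2) = 0.3814; √K_a = 0.6176.
The active pressure is zero where K_a γ z = 2c√K_a, so z_c = 2c/(γ√K_a) = 2×25.9/(19.9×0.6176) = 4.215 m.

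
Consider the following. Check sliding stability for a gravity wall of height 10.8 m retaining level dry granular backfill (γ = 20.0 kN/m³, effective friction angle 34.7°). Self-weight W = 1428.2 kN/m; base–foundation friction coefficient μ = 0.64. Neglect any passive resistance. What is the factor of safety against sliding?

K_a = tan²(45° − 34.7°/2) = 0.2745.
P_a = ½K_aγH² = 0.5×0.2745×20.0×10.8² = 320.1 kN/m, acting at H/3 = 3.600 m above the base.
FS_sliding = μW / P_a = 0.64×1428.2 / 320.1 = 2.855.

2.86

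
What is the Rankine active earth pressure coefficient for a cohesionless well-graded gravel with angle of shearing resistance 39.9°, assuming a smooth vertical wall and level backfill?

K_a = tan²(45° − φ/2) = tan²(25.05°) = 0.2184.

0.218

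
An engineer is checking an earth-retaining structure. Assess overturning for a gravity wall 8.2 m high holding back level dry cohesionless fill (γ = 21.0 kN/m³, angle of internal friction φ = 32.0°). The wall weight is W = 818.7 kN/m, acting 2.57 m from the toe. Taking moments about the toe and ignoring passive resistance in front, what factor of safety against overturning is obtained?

3.55

K_a = tan²(45° − 32.0°/2) = 0.3073.
P_a = ½K_aγH² = 0.5×0.3073×21.0×8.2² = 216.9 kN/m, acting at H/3 = 2.733 m above the base.
Overturning moment M_o = P_a × H/3 = 216.9 × 2.733 = 592.9.
Resisting moment M_r = W × 2.57 = 818.7 × 2.57 = 2104.
FS_overturning = M_r/M_o = 2104/592.9 = 3.548.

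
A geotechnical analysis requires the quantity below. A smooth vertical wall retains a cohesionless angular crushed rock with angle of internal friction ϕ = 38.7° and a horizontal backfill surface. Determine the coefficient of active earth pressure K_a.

0.231

K_a = tan²(45° − φ/2) = tan²(25.65°) = 0.2306.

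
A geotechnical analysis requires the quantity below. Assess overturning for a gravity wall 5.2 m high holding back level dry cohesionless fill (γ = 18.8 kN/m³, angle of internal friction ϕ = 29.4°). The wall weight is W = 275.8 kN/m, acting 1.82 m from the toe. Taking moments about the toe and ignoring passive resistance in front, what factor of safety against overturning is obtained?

K_a = tan²(45° − 29.4°/2) = 0.3415.
P_a = ½K_aγH² = 0.5×0.3415×18.8×5.2² = 86.79 kN/m, acting at H/3 = 1.733 m above the base.
Overturning moment M_o = P_a × H/3 = 86.79 × 1.733 = 150.4.
Resisting moment M_r = W × 1.82 = 275.8 × 1.82 = 502.0.
FS_overturning = M_r/M_o = 502.0/150.4 = 3.337.

3.34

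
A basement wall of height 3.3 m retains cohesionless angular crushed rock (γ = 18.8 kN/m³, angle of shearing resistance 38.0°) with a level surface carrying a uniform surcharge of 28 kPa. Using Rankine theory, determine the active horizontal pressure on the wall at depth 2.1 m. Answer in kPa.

16.1 kPa

K_a = (1 − sin φ)/(1 + sin φ) = 0.2379.
σ_v = γz + q = 18.8 × 2.1 + 28 = 67.48 kPa.
σ_h = K_a σ_v = 0.2379 × 67.48 = 16.05 kPa.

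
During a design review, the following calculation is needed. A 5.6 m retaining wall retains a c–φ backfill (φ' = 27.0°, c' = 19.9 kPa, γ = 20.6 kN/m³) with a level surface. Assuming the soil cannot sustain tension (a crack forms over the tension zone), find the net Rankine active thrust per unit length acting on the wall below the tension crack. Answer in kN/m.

23.2 kN/m

K_a = 0.3755; √K_a = 0.6128.
Tension-crack depth z_c = 2c/(γ√K_a) = 2×19.9/(20.6×0.6128) = 3.153 m.
σ_a at base = K_a γ H − 2c√K_a = 0.3755×20.6×5.6 − 2×19.9×0.6128 = 18.93 kPa.
P_a = ½ × 18.93 × (H − z_c) = 0.5×18.93×2.447 = 23.16 kN/m.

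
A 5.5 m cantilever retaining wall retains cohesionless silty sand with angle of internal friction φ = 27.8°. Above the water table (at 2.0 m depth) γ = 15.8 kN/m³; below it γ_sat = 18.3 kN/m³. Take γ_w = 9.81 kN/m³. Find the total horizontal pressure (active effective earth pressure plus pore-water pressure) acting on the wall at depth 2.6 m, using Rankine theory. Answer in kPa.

19.2 kPa

K_a = (1 − sin φ)/(1 + sin φ) = 0.3639.
γ' = 18.3 − 9.81 = 8.490 kN/m³.
Effective vertical stress at 2.6 m: σ'_v = 15.8×2.0 + 8.490×0.600 = 36.69 kPa.
σ'_h = K_a σ'_v = 0.3639 × 36.69 = 13.35 kPa; u = γ_w × 0.600 = 5.886 kPa.
Total σ_h = 13.35 + 5.886 = 19.24 kPa.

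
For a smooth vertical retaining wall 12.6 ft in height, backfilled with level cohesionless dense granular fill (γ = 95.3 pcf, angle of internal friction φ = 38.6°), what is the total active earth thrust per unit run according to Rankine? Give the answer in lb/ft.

1750 lb/ft

K_a = tan²(45° − φ/2) = 0.2316.
P_a = ½ K_a γ H² = 0.5 × 0.2316 × 95.3 × 12.6² = 1752 lb/ft.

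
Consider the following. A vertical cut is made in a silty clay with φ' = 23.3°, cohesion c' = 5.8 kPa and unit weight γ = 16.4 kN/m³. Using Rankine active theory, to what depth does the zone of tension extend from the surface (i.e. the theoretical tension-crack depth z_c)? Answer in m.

K_a = tan²(45° − 23.3°/2) = 0.4331; √K_a = 0.6581.
The active pressure is zero where K_a γ z = 2c√K_a, so z_c = 2c/(γ√K_a) = 2×5.8/(16.4×0.6581) = 1.075 m.

1.07 m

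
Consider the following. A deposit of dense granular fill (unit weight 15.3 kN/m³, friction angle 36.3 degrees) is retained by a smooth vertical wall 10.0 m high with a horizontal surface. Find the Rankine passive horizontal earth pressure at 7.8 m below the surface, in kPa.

K_p = (1 + sin φ)/(1 − sin φ) = 3.902.
σ_h = K_p γ z = 3.902 × 15.3 × 7.8 = 465.7 kPa.

466 kPa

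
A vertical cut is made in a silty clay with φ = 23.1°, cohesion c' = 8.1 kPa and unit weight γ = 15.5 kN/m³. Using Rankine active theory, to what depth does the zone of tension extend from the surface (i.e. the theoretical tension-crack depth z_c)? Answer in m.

K_a = tan²(45° − 23.1°/2) = 0.4364; √K_a = 0.6606.
The active pressure is zero where K_a γ z = 2c√K_a, so z_c = 2c/(γ√K_a) = 2×8.1/(15.5×0.6606) = 1.582 m.

1.58 m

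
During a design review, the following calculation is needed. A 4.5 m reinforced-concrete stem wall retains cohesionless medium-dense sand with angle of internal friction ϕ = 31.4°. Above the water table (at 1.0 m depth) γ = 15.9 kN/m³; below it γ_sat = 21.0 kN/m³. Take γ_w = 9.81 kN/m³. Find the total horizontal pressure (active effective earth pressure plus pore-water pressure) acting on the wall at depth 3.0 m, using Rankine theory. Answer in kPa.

K_a = (1 − sin φ)/(1 + sin φ) = 0.3149.
γ' = 21.0 − 9.81 = 11.19 kN/m³.
Effective vertical stress at 3.0 m: σ'_v = 15.9×1.0 + 11.19×2.00 = 38.28 kPa.
σ'_h = K_a σ'_v = 0.3149 × 38.28 = 12.05 kPa; u = γ_w × 2.00 = 19.62 kPa.
Total σ_h = 12.05 + 19.62 = 31.67 kPa.

31.7 kPa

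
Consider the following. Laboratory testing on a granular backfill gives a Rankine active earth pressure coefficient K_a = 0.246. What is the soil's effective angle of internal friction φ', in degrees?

37.2°

K_a = tan²(45° − φ/2) ⇒ 45° − φ/2 = arctan(√0.246) = 26.38°.
φ = 2(45° − 26.38°) = 37.24°.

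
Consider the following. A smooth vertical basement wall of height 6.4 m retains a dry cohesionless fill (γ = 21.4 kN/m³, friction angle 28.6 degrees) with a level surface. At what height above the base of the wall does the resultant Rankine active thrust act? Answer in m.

2.13 m

K_a = 0.3525.
The pressure distribution is triangular, so the resultant acts at H/3 above the base = 6.4/3 = 2.133 m.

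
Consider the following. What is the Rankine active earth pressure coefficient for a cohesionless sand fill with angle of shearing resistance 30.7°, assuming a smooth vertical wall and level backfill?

0.324

K_a = tan²(45° − φ/2) = tan²(29.65°) = 0.3240.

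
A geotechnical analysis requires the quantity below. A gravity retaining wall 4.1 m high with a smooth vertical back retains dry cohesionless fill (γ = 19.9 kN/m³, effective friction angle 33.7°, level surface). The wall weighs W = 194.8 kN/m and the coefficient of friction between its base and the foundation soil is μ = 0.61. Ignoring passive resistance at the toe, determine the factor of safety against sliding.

K_a = tan²(45° − 33.7°/2) = 0.2863.
P_a = ½K_aγH² = 0.5×0.2863×19.9×4.1² = 47.89 kN/m, acting at H/3 = 1.367 m above the base.
FS_sliding = μW / P_a = 0.61×194.8 / 47.89 = 2.481.

2.48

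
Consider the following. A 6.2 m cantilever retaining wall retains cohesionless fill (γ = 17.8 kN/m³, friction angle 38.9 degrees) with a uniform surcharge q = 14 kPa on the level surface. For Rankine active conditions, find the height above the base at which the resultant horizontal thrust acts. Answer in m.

K_a = 0.2285.
Triangular part P₁ = ½K_aγH² = 78.18 at H/3 = 2.067 m; rectangular part P₂ = K_a q H = 19.84 at H/2 = 3.100 m.
ȳ = (P₁·2.067 + P₂·3.100)/(P₁+P₂) = 2.276 m.

2.28 m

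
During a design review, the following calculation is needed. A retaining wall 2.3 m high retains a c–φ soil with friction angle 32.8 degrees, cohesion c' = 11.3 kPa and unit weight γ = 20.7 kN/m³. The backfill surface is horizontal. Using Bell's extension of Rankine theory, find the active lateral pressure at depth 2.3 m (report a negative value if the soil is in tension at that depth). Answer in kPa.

1.83 kPa

K_a = (1 − sin φ)/(1 + sin φ) = 0.2973.
σ_a = K_a γ z − 2c√K_a = 0.2973×20.7×2.3 − 2×11.3×0.5452 = 1.831 kPa.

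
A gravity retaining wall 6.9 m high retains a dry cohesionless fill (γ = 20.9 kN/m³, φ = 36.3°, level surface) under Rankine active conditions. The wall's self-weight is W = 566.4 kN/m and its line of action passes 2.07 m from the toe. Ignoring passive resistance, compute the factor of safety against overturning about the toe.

4.00

K_a = tan²(45° − 36.3°/2) = 0.2563.
P_a = ½K_aγH² = 0.5×0.2563×20.9×6.9² = 127.5 kN/m, acting at H/3 = 2.300 m above the base.
Overturning moment M_o = P_a × H/3 = 127.5 × 2.300 = 293.3.
Resisting moment M_r = W × 2.07 = 566.4 × 2.07 = 1172.
FS_overturning = M_r/M_o = 1172/293.3 = 3.998.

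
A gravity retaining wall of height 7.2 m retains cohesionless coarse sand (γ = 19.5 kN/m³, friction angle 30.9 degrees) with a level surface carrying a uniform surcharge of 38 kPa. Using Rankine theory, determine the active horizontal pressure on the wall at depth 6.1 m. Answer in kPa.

K_a = (1 − sin φ)/(1 + sin φ) = 0.3214.
σ_v = γz + q = 19.5 × 6.1 + 38 = 156.9 kPa.
σ_h = K_a σ_v = 0.3214 × 156.9 = 50.44 kPa.

50.4 kPa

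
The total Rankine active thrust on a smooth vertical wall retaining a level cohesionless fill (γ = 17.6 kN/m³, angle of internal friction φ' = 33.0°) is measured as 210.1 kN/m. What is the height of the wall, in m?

K_a = 0.2948. P_a = ½ K_a γ H² ⇒ H = √(2P_a/(K_a γ)).
H = √(2×210.1/(0.2948×17.6)) = 8.999 m.

9.00 m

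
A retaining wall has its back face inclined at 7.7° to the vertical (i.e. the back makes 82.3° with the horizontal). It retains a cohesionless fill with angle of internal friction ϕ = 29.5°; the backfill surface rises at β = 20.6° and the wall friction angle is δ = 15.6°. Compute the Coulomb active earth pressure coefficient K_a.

0.525

K_a = sin²(α+φ) / [sin²α · sin(α−δ) · (1 + √{sin(φ+δ)sin(φ−β) / (sin(α−δ)sin(α+β))})²].
With α = 82.3°, φ = 29.5°, δ = 15.6°, β = 20.6°: K_a = 0.5245.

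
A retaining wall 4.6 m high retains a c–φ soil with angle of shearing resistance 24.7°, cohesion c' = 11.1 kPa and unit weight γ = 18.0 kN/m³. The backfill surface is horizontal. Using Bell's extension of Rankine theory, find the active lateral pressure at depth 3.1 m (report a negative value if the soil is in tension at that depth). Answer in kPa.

K_a = (1 − sin φ)/(1 + sin φ) = 0.4106.
σ_a = K_a γ z − 2c√K_a = 0.4106×18.0×3.1 − 2×11.1×0.6408 = 8.685 kPa.

8.68 kPa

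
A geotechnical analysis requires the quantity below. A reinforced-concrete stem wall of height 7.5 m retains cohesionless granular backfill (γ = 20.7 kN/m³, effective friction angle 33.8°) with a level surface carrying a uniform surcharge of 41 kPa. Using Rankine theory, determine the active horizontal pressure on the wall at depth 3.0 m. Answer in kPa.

29.4 kPa

K_a = (1 − sin φ)/(1 + sin φ) = 0.2851.
σ_v = γz + q = 20.7 × 3.0 + 41 = 103.1 kPa.
σ_h = K_a σ_v = 0.2851 × 103.1 = 29.39 kPa.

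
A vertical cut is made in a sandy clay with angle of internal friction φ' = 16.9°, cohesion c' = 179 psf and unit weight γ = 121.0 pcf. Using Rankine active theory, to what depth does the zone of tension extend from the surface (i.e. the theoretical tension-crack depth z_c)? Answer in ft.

K_a = tan²(45° − 16.9°/2) = 0.5495; √K_a = 0.7413.
The active pressure is zero where K_a γ z = 2c√K_a, so z_c = 2c/(γ√K_a) = 2×179/(121.0×0.7413) = 3.991 ft.

3.99 ft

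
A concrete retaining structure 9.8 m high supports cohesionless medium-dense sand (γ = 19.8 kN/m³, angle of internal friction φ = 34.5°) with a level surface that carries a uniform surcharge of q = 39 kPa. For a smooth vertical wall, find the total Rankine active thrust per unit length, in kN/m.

K_a = tan²(45° − φ/2) = 0.2768.
Soil triangle: ½ K_a γ H² = 0.5×0.2768×19.8×9.8² = 263.2 kN/m.
Surcharge rectangle: K_a q H = 0.2768×39×9.8 = 105.8 kN/m.
Total = 263.2 + 105.8 = 369.0 kN/m.

369 kN/m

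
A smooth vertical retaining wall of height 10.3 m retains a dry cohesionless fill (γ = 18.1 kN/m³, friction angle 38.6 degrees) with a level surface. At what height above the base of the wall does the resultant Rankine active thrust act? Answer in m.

3.43 m

K_a = 0.2316.
The pressure distribution is triangular, so the resultant acts at H/3 above the base = 10.3/3 = 3.433 m.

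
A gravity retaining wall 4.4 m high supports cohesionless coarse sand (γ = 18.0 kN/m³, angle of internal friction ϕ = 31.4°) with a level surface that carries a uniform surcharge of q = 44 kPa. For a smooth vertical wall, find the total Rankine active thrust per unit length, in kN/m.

K_a = tan²(45° − φ/2) = 0.3149.
Soil triangle: ½ K_a γ H² = 0.5×0.3149×18.0×4.4² = 54.87 kN/m.
Surcharge rectangle: K_a q H = 0.3149×44×4.4 = 60.97 kN/m.
Total = 54.87 + 60.97 = 115.8 kN/m.

116 kN/m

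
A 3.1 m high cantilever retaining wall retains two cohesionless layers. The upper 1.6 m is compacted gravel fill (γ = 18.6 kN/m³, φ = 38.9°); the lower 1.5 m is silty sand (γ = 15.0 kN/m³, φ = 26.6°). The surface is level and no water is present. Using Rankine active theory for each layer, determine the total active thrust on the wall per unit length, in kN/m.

28.9 kN/m

K_a1 = tan²(45°−38.9°/2) = 0.2285; K_a2 = tan²(45°−26.6°/2) = 0.3814.
Layer 1: σ at base = K_a1 γ₁ h₁ = 6.801 kPa; P₁ = ½×6.801×1.6 = 5.441.
Layer 2: σ_v at top = γ₁h₁ = 29.76; σ_h top = K_a2×29.76 = 11.35; σ_h base = K_a2×(29.76+15.0×1.5) = 19.93.
P₂ = ½(11.35+19.93)×1.5 = 23.46. Total P_a = 5.441+23.46 = 28.91 kN/m.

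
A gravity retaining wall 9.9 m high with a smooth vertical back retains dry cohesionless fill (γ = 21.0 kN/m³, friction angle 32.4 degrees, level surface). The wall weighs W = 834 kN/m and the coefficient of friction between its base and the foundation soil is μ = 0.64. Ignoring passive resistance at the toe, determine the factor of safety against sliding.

K_a = tan²(45° − 32.4°/2) = 0.3022.
P_a = ½K_aγH² = 0.5×0.3022×21.0×9.9² = 311.0 kN/m, acting at H/3 = 3.300 m above the base.
FS_sliding = μW / P_a = 0.64×834 / 311.0 = 1.716.

1.72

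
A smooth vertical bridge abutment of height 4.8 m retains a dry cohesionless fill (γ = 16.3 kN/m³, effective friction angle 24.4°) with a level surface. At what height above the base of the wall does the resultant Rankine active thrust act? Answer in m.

K_a = 0.4153.
The pressure distribution is triangular, so the resultant acts at H/3 above the base = 4.8/3 = 1.600 m.

1.60 m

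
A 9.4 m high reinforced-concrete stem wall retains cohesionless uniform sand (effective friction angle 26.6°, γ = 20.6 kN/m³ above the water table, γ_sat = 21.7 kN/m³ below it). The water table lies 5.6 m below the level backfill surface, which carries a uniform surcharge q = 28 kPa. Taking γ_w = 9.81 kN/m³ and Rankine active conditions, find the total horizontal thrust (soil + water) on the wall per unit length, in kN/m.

494 kN/m

K_a = tan²(45° − φ/2) = 0.3814.
γ' = 21.7 − 9.81 = 11.89 kN/m³. h₂ = H − d_w = 3.8 m.
σ'_h: at surface K_a·q = 10.68; at WT K_a(q+γd_w) = 54.68; at base K_a(q+γd_w+γ'h₂) = 71.92 kPa.
P₁ = ½(10.68+54.68)×5.6 = 183.0; P₂ = ½(54.68+71.92)×3.8 = 240.5; P_w = ½γ_w h₂² = 70.83.
Total = 183.0+240.5+70.83 = 494.4 kN/m.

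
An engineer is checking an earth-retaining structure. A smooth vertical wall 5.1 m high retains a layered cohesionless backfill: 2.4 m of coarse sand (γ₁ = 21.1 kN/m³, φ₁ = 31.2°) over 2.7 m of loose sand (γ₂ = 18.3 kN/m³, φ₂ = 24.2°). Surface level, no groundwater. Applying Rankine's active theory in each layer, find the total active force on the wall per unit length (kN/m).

104 kN/m

K_a1 = tan²(45°−31.2°/2) = 0.3175; K_a2 = tan²(45°−24.2°/2) = 0.4185.
Layer 1: σ at base = K_a1 γ₁ h₁ = 16.08 kPa; P₁ = ½×16.08×2.4 = 19.29.
Layer 2: σ_v at top = γ₁h₁ = 50.64; σ_h top = K_a2×50.64 = 21.19; σ_h base = K_a2×(50.64+18.3×2.7) = 41.87.
P₂ = ½(21.19+41.87)×2.7 = 85.14. Total P_a = 19.29+85.14 = 104.4 kN/m.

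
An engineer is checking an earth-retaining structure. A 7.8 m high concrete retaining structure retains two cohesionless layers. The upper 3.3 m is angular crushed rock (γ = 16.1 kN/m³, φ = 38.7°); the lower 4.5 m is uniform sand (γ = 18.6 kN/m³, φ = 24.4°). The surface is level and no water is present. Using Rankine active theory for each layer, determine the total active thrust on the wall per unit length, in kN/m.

198 kN/m

K_a1 = tan²(45°−38.7°/2) = 0.2306; K_a2 = tan²(45°−24.4°/2) = 0.4153.
Layer 1: σ at base = K_a1 γ₁ h₁ = 12.25 kPa; P₁ = ½×12.25×3.3 = 20.21.
Layer 2: σ_v at top = γ₁h₁ = 53.13; σ_h top = K_a2×53.13 = 22.07; σ_h base = K_a2×(53.13+18.6×4.5) = 56.83.
P₂ = ½(22.07+56.83)×4.5 = 177.5. Total P_a = 20.21+177.5 = 197.7 kN/m.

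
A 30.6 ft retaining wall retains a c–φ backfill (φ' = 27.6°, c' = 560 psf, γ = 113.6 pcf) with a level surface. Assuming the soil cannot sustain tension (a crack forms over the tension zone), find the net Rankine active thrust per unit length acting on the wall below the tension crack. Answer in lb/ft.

4270 lb/ft

K_a = 0.3668; √K_a = 0.6056.
Tension-crack depth z_c = 2c/(γ√K_a) = 2×560/(113.6×0.6056) = 16.28 ft.
σ_a at base = K_a γ H − 2c√K_a = 0.3668×113.6×30.6 − 2×560×0.6056 = 596.7 psf.
P_a = ½ × 596.7 × (H − z_c) = 0.5×596.7×14.32 = 4272 lb/ft.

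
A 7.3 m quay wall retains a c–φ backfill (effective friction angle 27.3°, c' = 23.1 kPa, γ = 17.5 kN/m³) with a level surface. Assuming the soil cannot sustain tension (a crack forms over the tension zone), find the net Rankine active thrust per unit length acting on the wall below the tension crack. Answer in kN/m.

K_a = 0.3711; √K_a = 0.6092.
Tension-crack depth z_c = 2c/(γ√K_a) = 2×23.1/(17.5×0.6092) = 4.334 m.
σ_a at base = K_a γ H − 2c√K_a = 0.3711×17.5×7.3 − 2×23.1×0.6092 = 19.27 kPa.
P_a = ½ × 19.27 × (H − z_c) = 0.5×19.27×2.966 = 28.58 kN/m.

28.6 kN/m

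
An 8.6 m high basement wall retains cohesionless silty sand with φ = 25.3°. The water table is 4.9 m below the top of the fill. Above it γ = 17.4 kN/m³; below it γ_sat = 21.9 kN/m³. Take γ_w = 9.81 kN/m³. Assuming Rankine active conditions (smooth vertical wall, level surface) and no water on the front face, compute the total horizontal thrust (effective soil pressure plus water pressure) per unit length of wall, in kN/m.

K_a = tan²(45° − φ/2) = 0.4012.
γ' = 21.9 − 9.81 = 12.09 kN/m³. Depth below WT = 3.7 m.
σ'_h at WT = K_a γ d_w = 34.21 kPa; at base = 34.21 + K_a γ' × 3.7 = 52.15 kPa.
P₁ (0–4.9 m) = ½×34.21×4.9 = 83.80. P₂ (4.9–8.6 m) = ½(34.21+52.15)×3.7 = 159.8.
P_w = ½ γ_w h₂² = 0.5×9.81×3.7² = 67.15. Total = 83.80+159.8+67.15 = 310.7 kN/m.

311 kN/m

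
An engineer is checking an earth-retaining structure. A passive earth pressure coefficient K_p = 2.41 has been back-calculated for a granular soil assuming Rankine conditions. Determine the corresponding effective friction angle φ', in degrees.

24.4°

K_p = (1+sin φ)/(1−sin φ) ⇒ sin φ = (K_p − 1)/(K_p + 1) = 0.4135.
φ = arcsin(0.4135) = 24.42°.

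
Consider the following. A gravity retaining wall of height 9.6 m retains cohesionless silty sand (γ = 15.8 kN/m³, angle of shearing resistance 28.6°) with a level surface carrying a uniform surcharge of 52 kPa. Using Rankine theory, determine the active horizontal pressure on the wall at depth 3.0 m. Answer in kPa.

35.0 kPa

K_a = (1 − sin φ)/(1 + sin φ) = 0.3525.
σ_v = γz + q = 15.8 × 3.0 + 52 = 99.40 kPa.
σ_h = K_a σ_v = 0.3525 × 99.40 = 35.04 kPa.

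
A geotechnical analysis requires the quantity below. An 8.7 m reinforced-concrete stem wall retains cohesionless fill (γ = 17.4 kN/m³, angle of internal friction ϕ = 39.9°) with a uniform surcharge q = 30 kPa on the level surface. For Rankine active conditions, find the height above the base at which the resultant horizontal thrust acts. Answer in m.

3.31 m

K_a = 0.2184.
Triangular part P₁ = ½K_aγH² = 143.8 at H/3 = 2.900 m; rectangular part P₂ = K_a q H = 57.01 at H/2 = 4.350 m.
ȳ = (P₁·2.900 + P₂·4.350)/(P₁+P₂) = 3.312 m.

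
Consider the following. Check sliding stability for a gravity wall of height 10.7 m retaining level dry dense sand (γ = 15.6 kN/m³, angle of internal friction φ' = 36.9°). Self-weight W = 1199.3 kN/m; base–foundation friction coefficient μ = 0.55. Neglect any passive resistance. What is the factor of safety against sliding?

2.96

K_a = tan²(45° − 36.9°/2) = 0.2497.
P_a = ½K_aγH² = 0.5×0.2497×15.6×10.7² = 223.0 kN/m, acting at H/3 = 3.567 m above the base.
FS_sliding = μW / P_a = 0.55×1199.3 / 223.0 = 2.958.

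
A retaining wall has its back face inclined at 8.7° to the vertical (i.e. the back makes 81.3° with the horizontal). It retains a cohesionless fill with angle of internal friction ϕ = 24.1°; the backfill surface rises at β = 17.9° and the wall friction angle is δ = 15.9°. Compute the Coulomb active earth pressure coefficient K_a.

K_a = sin²(α+φ) / [sin²α · sin(α−δ) · (1 + √{sin(φ+δ)sin(φ−β) / (sin(α−δ)sin(α+β))})²].
With α = 81.3°, φ = 24.1°, δ = 15.9°, β = 17.9°: K_a = 0.6404.

0.640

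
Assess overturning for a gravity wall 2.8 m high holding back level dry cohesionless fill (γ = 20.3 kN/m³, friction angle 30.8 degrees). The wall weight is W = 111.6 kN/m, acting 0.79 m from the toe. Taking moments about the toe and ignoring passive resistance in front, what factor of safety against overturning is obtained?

K_a = tan²(45° − 30.8°/2) = 0.3227.
P_a = ½K_aγH² = 0.5×0.3227×20.3×2.8² = 25.68 kN/m, acting at H/3 = 0.9333 m above the base.
Overturning moment M_o = P_a × H/3 = 25.68 × 0.9333 = 23.97.
Resisting moment M_r = W × 0.79 = 111.6 × 0.79 = 88.16.
FS_overturning = M_r/M_o = 88.16/23.97 = 3.678.

3.68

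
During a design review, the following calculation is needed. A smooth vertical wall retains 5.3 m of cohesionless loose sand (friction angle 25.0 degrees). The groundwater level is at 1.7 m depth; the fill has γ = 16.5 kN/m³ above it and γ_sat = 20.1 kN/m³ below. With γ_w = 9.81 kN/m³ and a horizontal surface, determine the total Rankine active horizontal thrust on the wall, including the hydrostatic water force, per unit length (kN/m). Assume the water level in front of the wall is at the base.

141 kN/m

K_a = tan²(45° − φ/2) = 0.4059.
γ' = 20.1 − 9.81 = 10.29 kN/m³. Depth below WT = 3.6 m.
σ'_h at WT = K_a γ d_w = 11.38 kPa; at base = 11.38 + K_a γ' × 3.6 = 26.42 kPa.
P₁ (0–1.7 m) = ½×11.38×1.7 = 9.677. P₂ (1.7–5.3 m) = ½(11.38+26.42)×3.6 = 68.05.
P_w = ½ γ_w h₂² = 0.5×9.81×3.6² = 63.57. Total = 9.677+68.05+63.57 = 141.3 kN/m.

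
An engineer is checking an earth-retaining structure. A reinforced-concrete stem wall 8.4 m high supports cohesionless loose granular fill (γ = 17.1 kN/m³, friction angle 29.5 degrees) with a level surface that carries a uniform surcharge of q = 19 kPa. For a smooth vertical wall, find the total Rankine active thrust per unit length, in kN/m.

259 kN/m

K_a = tan²(45° − φ/2) = 0.3401.
Soil triangle: ½ K_a γ H² = 0.5×0.3401×17.1×8.4² = 205.2 kN/m.
Surcharge rectangle: K_a q H = 0.3401×19×8.4 = 54.28 kN/m.
Total = 205.2 + 54.28 = 259.5 kN/m.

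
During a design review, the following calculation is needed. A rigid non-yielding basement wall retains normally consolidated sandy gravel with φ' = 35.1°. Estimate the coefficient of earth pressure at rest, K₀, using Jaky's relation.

0.425

K₀ = 1 − sin φ' = 1 − sin 35.1° = 0.4250.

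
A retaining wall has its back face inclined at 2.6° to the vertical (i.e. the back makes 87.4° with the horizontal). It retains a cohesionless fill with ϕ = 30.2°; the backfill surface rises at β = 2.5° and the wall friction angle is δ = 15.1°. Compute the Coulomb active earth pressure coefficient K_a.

K_a = sin²(α+φ) / [sin²α · sin(α−δ) · (1 + √{sin(φ+δ)sin(φ−β) / (sin(α−δ)sin(α+β))})²].
With α = 87.4°, φ = 30.2°, δ = 15.1°, β = 2.5°: K_a = 0.3272.

0.327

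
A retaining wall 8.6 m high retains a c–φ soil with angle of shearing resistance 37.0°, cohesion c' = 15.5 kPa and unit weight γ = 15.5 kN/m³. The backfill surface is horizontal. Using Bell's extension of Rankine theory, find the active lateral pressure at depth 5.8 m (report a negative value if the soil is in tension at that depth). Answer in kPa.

K_a = (1 − sin φ)/(1 + sin φ) = 0.2486.
σ_a = K_a γ z − 2c√K_a = 0.2486×15.5×5.8 − 2×15.5×0.4986 = 6.892 kPa.

6.89 kPa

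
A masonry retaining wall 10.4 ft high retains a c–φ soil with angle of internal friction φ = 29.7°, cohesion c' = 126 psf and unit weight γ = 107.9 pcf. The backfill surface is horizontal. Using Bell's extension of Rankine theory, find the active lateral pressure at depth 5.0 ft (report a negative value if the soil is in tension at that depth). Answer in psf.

35.6 psf

K_a = (1 − sin φ)/(1 + sin φ) = 0.3374.
σ_a = K_a γ z − 2c√K_a = 0.3374×107.9×5.0 − 2×126×0.5808 = 35.64 psf.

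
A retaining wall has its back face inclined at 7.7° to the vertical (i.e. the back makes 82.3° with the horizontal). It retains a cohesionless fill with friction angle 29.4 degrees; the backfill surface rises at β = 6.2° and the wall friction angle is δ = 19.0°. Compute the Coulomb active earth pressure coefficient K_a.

0.397

K_a = sin²(α+φ) / [sin²α · sin(α−δ) · (1 + √{sin(φ+δ)sin(φ−β) / (sin(α−δ)sin(α+β))})²].
With α = 82.3°, φ = 29.4°, δ = 19.0°, β = 6.2°: K_a = 0.3970.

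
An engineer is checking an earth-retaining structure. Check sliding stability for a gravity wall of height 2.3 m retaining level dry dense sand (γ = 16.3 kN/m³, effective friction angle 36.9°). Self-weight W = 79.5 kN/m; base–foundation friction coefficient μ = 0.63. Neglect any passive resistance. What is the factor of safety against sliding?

4.65

K_a = tan²(45° − 36.9°/2) = 0.2497.
P_a = ½K_aγH² = 0.5×0.2497×16.3×2.3² = 10.76 kN/m, acting at H/3 = 0.7667 m above the base.
FS_sliding = μW / P_a = 0.63×79.5 / 10.76 = 4.653.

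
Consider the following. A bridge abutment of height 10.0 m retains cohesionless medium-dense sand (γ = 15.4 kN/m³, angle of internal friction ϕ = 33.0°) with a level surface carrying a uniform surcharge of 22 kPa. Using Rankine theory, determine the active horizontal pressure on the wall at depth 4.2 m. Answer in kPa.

K_a = (1 − sin φ)/(1 + sin φ) = 0.2948.
σ_v = γz + q = 15.4 × 4.2 + 22 = 86.68 kPa.
σ_h = K_a σ_v = 0.2948 × 86.68 = 25.55 kPa.

25.6 kPa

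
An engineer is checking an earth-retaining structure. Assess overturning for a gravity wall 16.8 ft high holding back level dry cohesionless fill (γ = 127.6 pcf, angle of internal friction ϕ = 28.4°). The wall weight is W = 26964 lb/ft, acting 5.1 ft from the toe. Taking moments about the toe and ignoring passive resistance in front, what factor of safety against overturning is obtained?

3.84

K_a = tan²(45° − 28.4°/2) = 0.3554.
P_a = ½K_aγH² = 0.5×0.3554×127.6×16.8² = 6399 lb/ft, acting at H/3 = 5.600 ft above the base.
Overturning moment M_o = P_a × H/3 = 6399 × 5.600 = 35830.
Resisting moment M_r = W × 5.1 = 26964 × 5.1 = 137500.
FS_overturning = M_r/M_o = 137500/35830 = 3.838.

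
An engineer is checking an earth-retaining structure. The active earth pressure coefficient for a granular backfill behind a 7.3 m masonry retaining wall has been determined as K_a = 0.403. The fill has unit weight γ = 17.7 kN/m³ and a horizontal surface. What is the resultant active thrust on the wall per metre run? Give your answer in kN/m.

P = ½ K_a γ H² = 0.5 × 0.403 × 17.7 × 7.3² = 190.1 kN/m.

190 kN/m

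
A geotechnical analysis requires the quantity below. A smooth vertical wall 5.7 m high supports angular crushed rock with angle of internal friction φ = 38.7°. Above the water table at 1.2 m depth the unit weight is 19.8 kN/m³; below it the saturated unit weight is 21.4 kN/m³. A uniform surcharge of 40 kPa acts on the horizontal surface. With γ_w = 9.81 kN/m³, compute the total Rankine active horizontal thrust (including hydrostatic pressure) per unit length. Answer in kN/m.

207 kN/m

K_a = tan²(45° − φ/2) = 0.2306.
γ' = 21.4 − 9.81 = 11.59 kN/m³. h₂ = H − d_w = 4.5 m.
σ'_h: at surface K_a·q = 9.223; at WT K_a(q+γd_w) = 14.70; at base K_a(q+γd_w+γ'h₂) = 26.73 kPa.
P₁ = ½(9.223+14.70)×1.2 = 14.36; P₂ = ½(14.70+26.73)×4.5 = 93.22; P_w = ½γ_w h₂² = 99.33.
Total = 14.36+93.22+99.33 = 206.9 kN/m.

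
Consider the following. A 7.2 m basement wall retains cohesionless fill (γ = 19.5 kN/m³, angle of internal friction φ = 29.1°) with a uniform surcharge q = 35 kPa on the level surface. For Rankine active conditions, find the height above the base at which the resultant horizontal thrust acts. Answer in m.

K_a = 0.3456.
Triangular part P₁ = ½K_aγH² = 174.7 at H/3 = 2.400 m; rectangular part P₂ = K_a q H = 87.09 at H/2 = 3.600 m.
ȳ = (P₁·2.400 + P₂·3.600)/(P₁+P₂) = 2.799 m.

2.80 m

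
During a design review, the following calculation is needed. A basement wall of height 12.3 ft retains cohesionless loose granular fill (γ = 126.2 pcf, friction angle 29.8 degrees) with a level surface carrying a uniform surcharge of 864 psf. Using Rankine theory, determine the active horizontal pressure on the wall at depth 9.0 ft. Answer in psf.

672 psf

K_a = (1 − sin φ)/(1 + sin φ) = 0.3360.
σ_v = γz + q = 126.2 × 9.0 + 864 = 2000 psf.
σ_h = K_a σ_v = 0.3360 × 2000 = 672.0 psf.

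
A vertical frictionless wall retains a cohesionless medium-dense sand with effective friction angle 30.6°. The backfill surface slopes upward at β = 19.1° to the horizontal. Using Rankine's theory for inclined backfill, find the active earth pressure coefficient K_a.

K_a = cos β · (cos β − √(cos²β − cos²φ)) / (cos β + √(cos²β − cos²φ)).
cos β = 0.9449, cos φ = 0.8607, √(cos²β − cos²φ) = 0.3899.
K_a = 0.9449 × (0.9449 − 0.3899)/(0.9449 + 0.3899) = 0.3929.

0.393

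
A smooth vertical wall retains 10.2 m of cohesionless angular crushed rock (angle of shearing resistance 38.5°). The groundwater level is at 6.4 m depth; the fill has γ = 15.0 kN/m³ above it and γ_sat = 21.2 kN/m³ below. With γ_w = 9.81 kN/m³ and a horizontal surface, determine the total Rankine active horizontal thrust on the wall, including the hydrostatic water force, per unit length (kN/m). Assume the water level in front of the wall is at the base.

K_a = tan²(45° − φ/2) = 0.2327.
γ' = 21.2 − 9.81 = 11.39 kN/m³. Depth below WT = 3.8 m.
σ'_h at WT = K_a γ d_w = 22.33 kPa; at base = 22.33 + K_a γ' × 3.8 = 32.40 kPa.
P₁ (0–6.4 m) = ½×22.33×6.4 = 71.47. P₂ (6.4–10.2 m) = ½(22.33+32.40)×3.8 = 104.0.
P_w = ½ γ_w h₂² = 0.5×9.81×3.8² = 70.83. Total = 71.47+104.0+70.83 = 246.3 kN/m.

246 kN/m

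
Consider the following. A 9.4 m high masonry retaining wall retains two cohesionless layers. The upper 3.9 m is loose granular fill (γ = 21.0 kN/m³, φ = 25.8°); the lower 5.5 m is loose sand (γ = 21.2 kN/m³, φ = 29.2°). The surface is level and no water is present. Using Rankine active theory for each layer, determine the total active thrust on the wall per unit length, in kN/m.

328 kN/m

K_a1 = tan²(45°−25.8°/2) = 0.3935; K_a2 = tan²(45°−29.2°/2) = 0.3442.
Layer 1: σ at base = K_a1 γ₁ h₁ = 32.23 kPa; P₁ = ½×32.23×3.9 = 62.84.
Layer 2: σ_v at top = γ₁h₁ = 81.90; σ_h top = K_a2×81.90 = 28.19; σ_h base = K_a2×(81.90+21.2×5.5) = 68.33.
P₂ = ½(28.19+68.33)×5.5 = 265.4. Total P_a = 62.84+265.4 = 328.3 kN/m.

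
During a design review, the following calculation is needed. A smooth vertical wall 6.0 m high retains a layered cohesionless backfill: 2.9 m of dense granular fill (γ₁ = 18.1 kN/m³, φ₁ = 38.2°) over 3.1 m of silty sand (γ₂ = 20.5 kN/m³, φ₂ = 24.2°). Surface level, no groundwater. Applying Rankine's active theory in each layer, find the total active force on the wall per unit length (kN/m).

127 kN/m

K_a1 = tan²(45°−38.2°/2) = 0.2358; K_a2 = tan²(45°−24.2°/2) = 0.4185.
Layer 1: σ at base = K_a1 γ₁ h₁ = 12.38 kPa; P₁ = ½×12.38×2.9 = 17.95.
Layer 2: σ_v at top = γ₁h₁ = 52.49; σ_h top = K_a2×52.49 = 21.97; σ_h base = K_a2×(52.49+20.5×3.1) = 48.56.
P₂ = ½(21.97+48.56)×3.1 = 109.3. Total P_a = 17.95+109.3 = 127.3 kN/m.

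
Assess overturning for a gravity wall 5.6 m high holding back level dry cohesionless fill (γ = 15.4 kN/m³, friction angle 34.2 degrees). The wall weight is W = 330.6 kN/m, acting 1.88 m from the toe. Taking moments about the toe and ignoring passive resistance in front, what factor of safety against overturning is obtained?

4.92

K_a = tan²(45° − 34.2°/2) = 0.2803.
P_a = ½K_aγH² = 0.5×0.2803×15.4×5.6² = 67.69 kN/m, acting at H/3 = 1.867 m above the base.
Overturning moment M_o = P_a × H/3 = 67.69 × 1.867 = 126.4.
Resisting moment M_r = W × 1.88 = 330.6 × 1.88 = 621.5.
FS_overturning = M_r/M_o = 621.5/126.4 = 4.919.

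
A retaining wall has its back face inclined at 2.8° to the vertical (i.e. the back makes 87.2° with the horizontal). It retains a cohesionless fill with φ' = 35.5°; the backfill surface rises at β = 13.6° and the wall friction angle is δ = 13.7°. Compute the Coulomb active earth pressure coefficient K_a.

0.309

K_a = sin²(α+φ) / [sin²α · sin(α−δ) · (1 + √{sin(φ+δ)sin(φ−β) / (sin(α−δ)sin(α+β))})²].
With α = 87.2°, φ = 35.5°, δ = 13.7°, β = 13.6°: K_a = 0.3091.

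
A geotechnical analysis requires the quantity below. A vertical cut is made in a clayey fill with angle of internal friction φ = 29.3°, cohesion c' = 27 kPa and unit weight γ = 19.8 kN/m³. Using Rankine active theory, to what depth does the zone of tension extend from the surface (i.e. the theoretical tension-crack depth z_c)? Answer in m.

4.66 m

K_a = tan²(45° − 29.3°/2) = 0.3428; √K_a = 0.5855.
The active pressure is zero where K_a γ z = 2c√K_a, so z_c = 2c/(γ√K_a) = 2×27/(19.8×0.5855) = 4.658 m.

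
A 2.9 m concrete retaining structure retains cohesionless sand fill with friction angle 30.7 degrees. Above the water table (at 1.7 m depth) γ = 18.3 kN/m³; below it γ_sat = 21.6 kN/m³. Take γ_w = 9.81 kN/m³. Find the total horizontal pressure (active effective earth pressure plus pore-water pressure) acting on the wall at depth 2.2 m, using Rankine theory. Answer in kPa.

K_a = (1 − sin φ)/(1 + sin φ) = 0.3240.
γ' = 21.6 − 9.81 = 11.79 kN/m³.
Effective vertical stress at 2.2 m: σ'_v = 18.3×1.7 + 11.79×0.500 = 37.01 kPa.
σ'_h = K_a σ'_v = 0.3240 × 37.01 = 11.99 kPa; u = γ_w × 0.500 = 4.905 kPa.
Total σ_h = 11.99 + 4.905 = 16.90 kPa.

16.9 kPa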